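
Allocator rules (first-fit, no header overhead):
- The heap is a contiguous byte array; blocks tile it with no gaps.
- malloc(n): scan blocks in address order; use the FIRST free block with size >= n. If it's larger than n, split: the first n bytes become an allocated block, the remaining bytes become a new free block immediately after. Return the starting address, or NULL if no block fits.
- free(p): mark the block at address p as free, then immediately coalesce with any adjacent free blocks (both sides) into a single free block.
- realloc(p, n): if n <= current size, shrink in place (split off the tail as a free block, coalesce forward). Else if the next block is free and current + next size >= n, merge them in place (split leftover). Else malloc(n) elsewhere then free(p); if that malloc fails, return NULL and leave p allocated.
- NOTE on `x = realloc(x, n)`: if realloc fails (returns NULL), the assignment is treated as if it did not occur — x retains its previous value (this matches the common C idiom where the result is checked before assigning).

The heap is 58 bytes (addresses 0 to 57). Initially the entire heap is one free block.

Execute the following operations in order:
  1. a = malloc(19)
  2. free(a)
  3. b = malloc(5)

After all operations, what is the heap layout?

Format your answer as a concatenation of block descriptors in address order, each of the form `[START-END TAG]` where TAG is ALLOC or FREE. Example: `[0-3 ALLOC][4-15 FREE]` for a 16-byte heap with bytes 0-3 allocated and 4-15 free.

Answer: [0-4 ALLOC][5-57 FREE]

Derivation:
Op 1: a = malloc(19) -> a = 0; heap: [0-18 ALLOC][19-57 FREE]
Op 2: free(a) -> (freed a); heap: [0-57 FREE]
Op 3: b = malloc(5) -> b = 0; heap: [0-4 ALLOC][5-57 FREE]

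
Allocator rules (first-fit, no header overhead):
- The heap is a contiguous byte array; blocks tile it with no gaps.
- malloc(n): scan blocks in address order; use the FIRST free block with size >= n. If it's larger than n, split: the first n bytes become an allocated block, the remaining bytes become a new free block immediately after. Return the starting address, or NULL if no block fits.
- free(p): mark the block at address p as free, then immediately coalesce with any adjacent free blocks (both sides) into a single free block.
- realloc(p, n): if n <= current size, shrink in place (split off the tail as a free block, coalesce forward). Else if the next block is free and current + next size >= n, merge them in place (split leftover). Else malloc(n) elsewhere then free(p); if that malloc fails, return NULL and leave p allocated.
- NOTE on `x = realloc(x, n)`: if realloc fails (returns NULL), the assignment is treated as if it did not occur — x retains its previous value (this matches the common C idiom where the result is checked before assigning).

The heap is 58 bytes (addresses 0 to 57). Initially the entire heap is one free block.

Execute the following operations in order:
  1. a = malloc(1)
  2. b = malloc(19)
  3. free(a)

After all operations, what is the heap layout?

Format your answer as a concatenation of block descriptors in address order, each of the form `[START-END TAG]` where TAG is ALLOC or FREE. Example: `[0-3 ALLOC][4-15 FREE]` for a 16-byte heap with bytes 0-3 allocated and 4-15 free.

Answer: [0-0 FREE][1-19 ALLOC][20-57 FREE]

Derivation:
Op 1: a = malloc(1) -> a = 0; heap: [0-0 ALLOC][1-57 FREE]
Op 2: b = malloc(19) -> b = 1; heap: [0-0 ALLOC][1-19 ALLOC][20-57 FREE]
Op 3: free(a) -> (freed a); heap: [0-0 FREE][1-19 ALLOC][20-57 FREE]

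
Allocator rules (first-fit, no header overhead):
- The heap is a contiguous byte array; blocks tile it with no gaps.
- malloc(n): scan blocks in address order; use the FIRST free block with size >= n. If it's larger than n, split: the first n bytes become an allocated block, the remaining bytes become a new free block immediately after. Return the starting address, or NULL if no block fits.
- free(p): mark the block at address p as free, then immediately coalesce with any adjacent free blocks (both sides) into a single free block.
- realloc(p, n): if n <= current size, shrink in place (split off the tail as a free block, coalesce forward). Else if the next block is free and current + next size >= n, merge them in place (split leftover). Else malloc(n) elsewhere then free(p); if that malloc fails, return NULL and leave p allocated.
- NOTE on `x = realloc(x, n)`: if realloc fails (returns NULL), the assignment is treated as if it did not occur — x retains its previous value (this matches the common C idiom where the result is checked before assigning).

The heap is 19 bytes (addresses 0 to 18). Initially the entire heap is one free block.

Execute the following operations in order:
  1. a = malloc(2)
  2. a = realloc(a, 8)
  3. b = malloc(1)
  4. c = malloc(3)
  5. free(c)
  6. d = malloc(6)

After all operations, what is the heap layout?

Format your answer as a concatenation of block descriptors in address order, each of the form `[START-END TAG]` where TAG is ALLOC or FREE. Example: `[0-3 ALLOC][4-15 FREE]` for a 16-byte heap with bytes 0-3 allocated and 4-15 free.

Op 1: a = malloc(2) -> a = 0; heap: [0-1 ALLOC][2-18 FREE]
Op 2: a = realloc(a, 8) -> a = 0; heap: [0-7 ALLOC][8-18 FREE]
Op 3: b = malloc(1) -> b = 8; heap: [0-7 ALLOC][8-8 ALLOC][9-18 FREE]
Op 4: c = malloc(3) -> c = 9; heap: [0-7 ALLOC][8-8 ALLOC][9-11 ALLOC][12-18 FREE]
Op 5: free(c) -> (freed c); heap: [0-7 ALLOC][8-8 ALLOC][9-18 FREE]
Op 6: d = malloc(6) -> d = 9; heap: [0-7 ALLOC][8-8 ALLOC][9-14 ALLOC][15-18 FREE]

Answer: [0-7 ALLOC][8-8 ALLOC][9-14 ALLOC][15-18 FREE]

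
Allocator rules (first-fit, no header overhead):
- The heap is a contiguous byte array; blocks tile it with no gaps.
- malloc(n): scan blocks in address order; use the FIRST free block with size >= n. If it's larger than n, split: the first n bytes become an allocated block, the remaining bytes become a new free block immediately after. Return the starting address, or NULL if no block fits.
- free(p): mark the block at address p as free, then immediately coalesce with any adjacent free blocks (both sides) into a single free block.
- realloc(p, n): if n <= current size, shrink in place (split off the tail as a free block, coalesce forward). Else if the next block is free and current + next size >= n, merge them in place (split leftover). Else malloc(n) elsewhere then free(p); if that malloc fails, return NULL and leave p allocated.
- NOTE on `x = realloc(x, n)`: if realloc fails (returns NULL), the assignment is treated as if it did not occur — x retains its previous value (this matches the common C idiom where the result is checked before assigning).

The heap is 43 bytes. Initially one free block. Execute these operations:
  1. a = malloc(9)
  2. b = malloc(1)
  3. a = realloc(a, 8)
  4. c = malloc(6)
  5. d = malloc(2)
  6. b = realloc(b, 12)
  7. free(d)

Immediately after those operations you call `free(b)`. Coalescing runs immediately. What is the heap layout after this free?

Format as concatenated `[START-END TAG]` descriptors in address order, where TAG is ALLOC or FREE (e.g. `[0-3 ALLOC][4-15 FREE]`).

Answer: [0-7 ALLOC][8-9 FREE][10-15 ALLOC][16-42 FREE]

Derivation:
Op 1: a = malloc(9) -> a = 0; heap: [0-8 ALLOC][9-42 FREE]
Op 2: b = malloc(1) -> b = 9; heap: [0-8 ALLOC][9-9 ALLOC][10-42 FREE]
Op 3: a = realloc(a, 8) -> a = 0; heap: [0-7 ALLOC][8-8 FREE][9-9 ALLOC][10-42 FREE]
Op 4: c = malloc(6) -> c = 10; heap: [0-7 ALLOC][8-8 FREE][9-9 ALLOC][10-15 ALLOC][16-42 FREE]
Op 5: d = malloc(2) -> d = 16; heap: [0-7 ALLOC][8-8 FREE][9-9 ALLOC][10-15 ALLOC][16-17 ALLOC][18-42 FREE]
Op 6: b = realloc(b, 12) -> b = 18; heap: [0-7 ALLOC][8-9 FREE][10-15 ALLOC][16-17 ALLOC][18-29 ALLOC][30-42 FREE]
Op 7: free(d) -> (freed d); heap: [0-7 ALLOC][8-9 FREE][10-15 ALLOC][16-17 FREE][18-29 ALLOC][30-42 FREE]
free(b): b = 18 -> block [18-29 ALLOC]; mark free, coalesce with adjacent free neighbors -> [0-7 ALLOC][8-9 FREE][10-15 ALLOC][16-42 FREE]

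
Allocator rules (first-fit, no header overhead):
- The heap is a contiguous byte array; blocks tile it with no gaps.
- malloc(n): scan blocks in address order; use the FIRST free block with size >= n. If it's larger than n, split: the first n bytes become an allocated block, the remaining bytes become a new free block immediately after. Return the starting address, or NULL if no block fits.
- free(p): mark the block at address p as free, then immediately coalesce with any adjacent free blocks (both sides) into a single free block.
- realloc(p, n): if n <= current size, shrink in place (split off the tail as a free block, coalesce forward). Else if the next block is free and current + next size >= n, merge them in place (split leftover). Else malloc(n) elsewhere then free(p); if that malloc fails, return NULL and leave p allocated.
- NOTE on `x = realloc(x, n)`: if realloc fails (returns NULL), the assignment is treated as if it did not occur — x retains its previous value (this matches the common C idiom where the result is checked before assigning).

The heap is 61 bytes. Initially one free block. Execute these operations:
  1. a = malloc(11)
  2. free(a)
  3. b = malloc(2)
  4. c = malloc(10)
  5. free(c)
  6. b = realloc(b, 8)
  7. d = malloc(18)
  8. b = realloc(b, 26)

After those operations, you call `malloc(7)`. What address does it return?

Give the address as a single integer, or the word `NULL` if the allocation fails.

Op 1: a = malloc(11) -> a = 0; heap: [0-10 ALLOC][11-60 FREE]
Op 2: free(a) -> (freed a); heap: [0-60 FREE]
Op 3: b = malloc(2) -> b = 0; heap: [0-1 ALLOC][2-60 FREE]
Op 4: c = malloc(10) -> c = 2; heap: [0-1 ALLOC][2-11 ALLOC][12-60 FREE]
Op 5: free(c) -> (freed c); heap: [0-1 ALLOC][2-60 FREE]
Op 6: b = realloc(b, 8) -> b = 0; heap: [0-7 ALLOC][8-60 FREE]
Op 7: d = malloc(18) -> d = 8; heap: [0-7 ALLOC][8-25 ALLOC][26-60 FREE]
Op 8: b = realloc(b, 26) -> b = 26; heap: [0-7 FREE][8-25 ALLOC][26-51 ALLOC][52-60 FREE]
malloc(7): first-fit scan over [0-7 FREE][8-25 ALLOC][26-51 ALLOC][52-60 FREE] -> 0

Answer: 0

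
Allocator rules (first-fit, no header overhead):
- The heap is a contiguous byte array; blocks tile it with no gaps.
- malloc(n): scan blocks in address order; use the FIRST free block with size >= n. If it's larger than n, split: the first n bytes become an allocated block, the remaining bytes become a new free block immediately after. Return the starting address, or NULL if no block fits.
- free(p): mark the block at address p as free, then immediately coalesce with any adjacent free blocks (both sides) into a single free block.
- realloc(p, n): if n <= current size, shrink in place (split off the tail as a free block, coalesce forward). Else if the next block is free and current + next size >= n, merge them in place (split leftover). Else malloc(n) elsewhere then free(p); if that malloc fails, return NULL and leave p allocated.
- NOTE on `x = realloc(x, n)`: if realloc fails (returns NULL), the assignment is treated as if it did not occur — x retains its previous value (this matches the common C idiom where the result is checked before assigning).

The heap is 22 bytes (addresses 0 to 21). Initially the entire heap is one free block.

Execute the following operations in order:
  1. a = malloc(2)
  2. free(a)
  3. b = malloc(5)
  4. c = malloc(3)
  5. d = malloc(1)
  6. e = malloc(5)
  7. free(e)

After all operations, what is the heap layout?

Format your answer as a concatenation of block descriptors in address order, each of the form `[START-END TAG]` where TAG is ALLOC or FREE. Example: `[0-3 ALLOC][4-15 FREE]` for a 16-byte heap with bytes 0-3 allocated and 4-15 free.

Answer: [0-4 ALLOC][5-7 ALLOC][8-8 ALLOC][9-21 FREE]

Derivation:
Op 1: a = malloc(2) -> a = 0; heap: [0-1 ALLOC][2-21 FREE]
Op 2: free(a) -> (freed a); heap: [0-21 FREE]
Op 3: b = malloc(5) -> b = 0; heap: [0-4 ALLOC][5-21 FREE]
Op 4: c = malloc(3) -> c = 5; heap: [0-4 ALLOC][5-7 ALLOC][8-21 FREE]
Op 5: d = malloc(1) -> d = 8; heap: [0-4 ALLOC][5-7 ALLOC][8-8 ALLOC][9-21 FREE]
Op 6: e = malloc(5) -> e = 9; heap: [0-4 ALLOC][5-7 ALLOC][8-8 ALLOC][9-13 ALLOC][14-21 FREE]
Op 7: free(e) -> (freed e); heap: [0-4 ALLOC][5-7 ALLOC][8-8 ALLOC][9-21 FREE]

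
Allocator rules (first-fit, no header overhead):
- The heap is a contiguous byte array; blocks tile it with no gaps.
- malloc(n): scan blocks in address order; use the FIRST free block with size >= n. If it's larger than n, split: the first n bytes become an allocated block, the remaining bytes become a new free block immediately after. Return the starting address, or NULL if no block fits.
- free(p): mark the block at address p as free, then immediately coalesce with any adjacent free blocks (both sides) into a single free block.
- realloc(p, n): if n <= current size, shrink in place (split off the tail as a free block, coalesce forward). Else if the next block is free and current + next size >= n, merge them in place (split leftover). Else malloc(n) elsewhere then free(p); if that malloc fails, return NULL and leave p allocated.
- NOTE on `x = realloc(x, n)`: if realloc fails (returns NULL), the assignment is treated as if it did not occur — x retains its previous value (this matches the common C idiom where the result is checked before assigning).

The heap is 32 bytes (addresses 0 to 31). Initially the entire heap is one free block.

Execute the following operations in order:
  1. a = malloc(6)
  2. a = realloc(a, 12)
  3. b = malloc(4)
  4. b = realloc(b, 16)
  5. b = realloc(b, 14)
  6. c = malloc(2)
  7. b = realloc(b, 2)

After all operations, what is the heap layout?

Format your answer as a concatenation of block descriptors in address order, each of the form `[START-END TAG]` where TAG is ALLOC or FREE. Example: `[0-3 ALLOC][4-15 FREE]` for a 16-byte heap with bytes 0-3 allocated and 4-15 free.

Op 1: a = malloc(6) -> a = 0; heap: [0-5 ALLOC][6-31 FREE]
Op 2: a = realloc(a, 12) -> a = 0; heap: [0-11 ALLOC][12-31 FREE]
Op 3: b = malloc(4) -> b = 12; heap: [0-11 ALLOC][12-15 ALLOC][16-31 FREE]
Op 4: b = realloc(b, 16) -> b = 12; heap: [0-11 ALLOC][12-27 ALLOC][28-31 FREE]
Op 5: b = realloc(b, 14) -> b = 12; heap: [0-11 ALLOC][12-25 ALLOC][26-31 FREE]
Op 6: c = malloc(2) -> c = 26; heap: [0-11 ALLOC][12-25 ALLOC][26-27 ALLOC][28-31 FREE]
Op 7: b = realloc(b, 2) -> b = 12; heap: [0-11 ALLOC][12-13 ALLOC][14-25 FREE][26-27 ALLOC][28-31 FREE]

Answer: [0-11 ALLOC][12-13 ALLOC][14-25 FREE][26-27 ALLOC][28-31 FREE]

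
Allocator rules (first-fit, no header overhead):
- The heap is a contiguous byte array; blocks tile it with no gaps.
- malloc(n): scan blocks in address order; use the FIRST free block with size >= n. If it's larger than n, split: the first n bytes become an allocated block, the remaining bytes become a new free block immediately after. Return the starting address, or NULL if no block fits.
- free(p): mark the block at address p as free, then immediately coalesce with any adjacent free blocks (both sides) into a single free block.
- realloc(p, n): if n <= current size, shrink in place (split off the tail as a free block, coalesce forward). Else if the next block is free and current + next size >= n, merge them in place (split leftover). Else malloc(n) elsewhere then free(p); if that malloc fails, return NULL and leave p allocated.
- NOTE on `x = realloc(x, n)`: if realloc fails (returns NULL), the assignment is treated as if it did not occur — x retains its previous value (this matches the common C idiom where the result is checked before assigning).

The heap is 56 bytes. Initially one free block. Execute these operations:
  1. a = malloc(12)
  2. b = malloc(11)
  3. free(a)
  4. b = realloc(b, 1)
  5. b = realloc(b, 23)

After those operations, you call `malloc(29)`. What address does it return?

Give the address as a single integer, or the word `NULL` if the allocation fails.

Answer: NULL

Derivation:
Op 1: a = malloc(12) -> a = 0; heap: [0-11 ALLOC][12-55 FREE]
Op 2: b = malloc(11) -> b = 12; heap: [0-11 ALLOC][12-22 ALLOC][23-55 FREE]
Op 3: free(a) -> (freed a); heap: [0-11 FREE][12-22 ALLOC][23-55 FREE]
Op 4: b = realloc(b, 1) -> b = 12; heap: [0-11 FREE][12-12 ALLOC][13-55 FREE]
Op 5: b = realloc(b, 23) -> b = 12; heap: [0-11 FREE][12-34 ALLOC][35-55 FREE]
malloc(29): first-fit scan over [0-11 FREE][12-34 ALLOC][35-55 FREE] -> NULL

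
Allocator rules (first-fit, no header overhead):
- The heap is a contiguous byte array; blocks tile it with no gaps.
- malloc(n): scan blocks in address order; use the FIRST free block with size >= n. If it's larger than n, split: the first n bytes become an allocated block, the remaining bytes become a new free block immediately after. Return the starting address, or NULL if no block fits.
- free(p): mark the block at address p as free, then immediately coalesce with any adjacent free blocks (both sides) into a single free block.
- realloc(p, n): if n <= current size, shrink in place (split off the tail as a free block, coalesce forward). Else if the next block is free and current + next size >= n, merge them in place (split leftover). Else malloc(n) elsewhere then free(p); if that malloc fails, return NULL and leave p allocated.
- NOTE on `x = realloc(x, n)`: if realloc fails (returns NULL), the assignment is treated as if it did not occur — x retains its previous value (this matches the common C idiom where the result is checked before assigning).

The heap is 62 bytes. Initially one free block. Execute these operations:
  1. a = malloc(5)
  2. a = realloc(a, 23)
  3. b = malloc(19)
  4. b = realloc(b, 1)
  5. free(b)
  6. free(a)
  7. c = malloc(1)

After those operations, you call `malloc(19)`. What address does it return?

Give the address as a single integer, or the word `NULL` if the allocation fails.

Op 1: a = malloc(5) -> a = 0; heap: [0-4 ALLOC][5-61 FREE]
Op 2: a = realloc(a, 23) -> a = 0; heap: [0-22 ALLOC][23-61 FREE]
Op 3: b = malloc(19) -> b = 23; heap: [0-22 ALLOC][23-41 ALLOC][42-61 FREE]
Op 4: b = realloc(b, 1) -> b = 23; heap: [0-22 ALLOC][23-23 ALLOC][24-61 FREE]
Op 5: free(b) -> (freed b); heap: [0-22 ALLOC][23-61 FREE]
Op 6: free(a) -> (freed a); heap: [0-61 FREE]
Op 7: c = malloc(1) -> c = 0; heap: [0-0 ALLOC][1-61 FREE]
malloc(19): first-fit scan over [0-0 ALLOC][1-61 FREE] -> 1

Answer: 1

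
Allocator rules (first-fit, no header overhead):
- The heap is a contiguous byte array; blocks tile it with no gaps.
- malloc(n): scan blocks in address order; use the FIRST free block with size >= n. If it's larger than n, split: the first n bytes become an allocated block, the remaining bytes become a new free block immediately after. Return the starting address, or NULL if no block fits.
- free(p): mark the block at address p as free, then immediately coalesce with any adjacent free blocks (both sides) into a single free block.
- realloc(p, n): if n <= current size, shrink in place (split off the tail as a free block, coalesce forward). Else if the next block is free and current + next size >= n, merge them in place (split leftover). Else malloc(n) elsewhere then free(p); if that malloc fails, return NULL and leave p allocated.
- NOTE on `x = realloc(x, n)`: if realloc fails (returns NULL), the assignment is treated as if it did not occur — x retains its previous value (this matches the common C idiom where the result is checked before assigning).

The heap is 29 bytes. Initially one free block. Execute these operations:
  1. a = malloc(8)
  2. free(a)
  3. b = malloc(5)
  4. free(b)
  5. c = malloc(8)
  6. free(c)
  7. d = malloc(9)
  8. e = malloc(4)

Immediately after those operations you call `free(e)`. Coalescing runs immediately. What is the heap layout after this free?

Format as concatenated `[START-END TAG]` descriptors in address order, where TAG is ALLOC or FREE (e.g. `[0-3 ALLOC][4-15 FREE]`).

Op 1: a = malloc(8) -> a = 0; heap: [0-7 ALLOC][8-28 FREE]
Op 2: free(a) -> (freed a); heap: [0-28 FREE]
Op 3: b = malloc(5) -> b = 0; heap: [0-4 ALLOC][5-28 FREE]
Op 4: free(b) -> (freed b); heap: [0-28 FREE]
Op 5: c = malloc(8) -> c = 0; heap: [0-7 ALLOC][8-28 FREE]
Op 6: free(c) -> (freed c); heap: [0-28 FREE]
Op 7: d = malloc(9) -> d = 0; heap: [0-8 ALLOC][9-28 FREE]
Op 8: e = malloc(4) -> e = 9; heap: [0-8 ALLOC][9-12 ALLOC][13-28 FREE]
free(e): e = 9 -> block [9-12 ALLOC]; mark free, coalesce with adjacent free neighbors -> [0-8 ALLOC][9-28 FREE]

Answer: [0-8 ALLOC][9-28 FREE]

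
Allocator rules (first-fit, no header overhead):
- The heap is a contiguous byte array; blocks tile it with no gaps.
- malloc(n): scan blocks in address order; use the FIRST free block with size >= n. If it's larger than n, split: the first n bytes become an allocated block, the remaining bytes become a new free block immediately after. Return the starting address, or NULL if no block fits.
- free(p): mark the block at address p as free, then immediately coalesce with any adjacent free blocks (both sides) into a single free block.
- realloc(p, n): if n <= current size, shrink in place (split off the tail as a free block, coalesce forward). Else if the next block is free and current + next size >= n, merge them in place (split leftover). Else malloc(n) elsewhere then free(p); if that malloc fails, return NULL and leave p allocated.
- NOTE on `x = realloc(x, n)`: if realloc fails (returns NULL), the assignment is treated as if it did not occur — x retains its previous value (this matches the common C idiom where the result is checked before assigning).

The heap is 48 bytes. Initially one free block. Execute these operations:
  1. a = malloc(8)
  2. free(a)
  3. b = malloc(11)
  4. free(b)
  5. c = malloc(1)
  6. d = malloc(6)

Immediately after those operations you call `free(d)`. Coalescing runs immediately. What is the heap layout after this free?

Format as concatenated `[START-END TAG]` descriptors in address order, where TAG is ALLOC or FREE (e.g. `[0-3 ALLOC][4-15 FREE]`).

Op 1: a = malloc(8) -> a = 0; heap: [0-7 ALLOC][8-47 FREE]
Op 2: free(a) -> (freed a); heap: [0-47 FREE]
Op 3: b = malloc(11) -> b = 0; heap: [0-10 ALLOC][11-47 FREE]
Op 4: free(b) -> (freed b); heap: [0-47 FREE]
Op 5: c = malloc(1) -> c = 0; heap: [0-0 ALLOC][1-47 FREE]
Op 6: d = malloc(6) -> d = 1; heap: [0-0 ALLOC][1-6 ALLOC][7-47 FREE]
free(d): d = 1 -> block [1-6 ALLOC]; mark free, coalesce with adjacent free neighbors -> [0-0 ALLOC][1-47 FREE]

Answer: [0-0 ALLOC][1-47 FREE]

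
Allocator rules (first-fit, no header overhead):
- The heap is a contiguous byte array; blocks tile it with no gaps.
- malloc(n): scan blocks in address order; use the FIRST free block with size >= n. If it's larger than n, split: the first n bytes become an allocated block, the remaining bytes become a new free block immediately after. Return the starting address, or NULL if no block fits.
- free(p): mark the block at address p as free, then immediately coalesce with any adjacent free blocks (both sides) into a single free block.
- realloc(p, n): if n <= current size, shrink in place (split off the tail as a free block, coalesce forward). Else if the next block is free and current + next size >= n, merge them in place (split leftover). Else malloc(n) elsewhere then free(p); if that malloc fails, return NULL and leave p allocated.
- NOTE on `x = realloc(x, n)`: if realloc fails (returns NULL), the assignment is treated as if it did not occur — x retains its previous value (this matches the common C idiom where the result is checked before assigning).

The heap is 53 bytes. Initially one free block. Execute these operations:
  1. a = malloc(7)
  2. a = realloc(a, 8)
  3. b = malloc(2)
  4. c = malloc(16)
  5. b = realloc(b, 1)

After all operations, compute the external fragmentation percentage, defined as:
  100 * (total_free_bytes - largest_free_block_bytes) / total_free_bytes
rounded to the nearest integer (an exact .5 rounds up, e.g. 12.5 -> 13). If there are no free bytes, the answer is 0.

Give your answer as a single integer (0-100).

Answer: 4

Derivation:
Op 1: a = malloc(7) -> a = 0; heap: [0-6 ALLOC][7-52 FREE]
Op 2: a = realloc(a, 8) -> a = 0; heap: [0-7 ALLOC][8-52 FREE]
Op 3: b = malloc(2) -> b = 8; heap: [0-7 ALLOC][8-9 ALLOC][10-52 FREE]
Op 4: c = malloc(16) -> c = 10; heap: [0-7 ALLOC][8-9 ALLOC][10-25 ALLOC][26-52 FREE]
Op 5: b = realloc(b, 1) -> b = 8; heap: [0-7 ALLOC][8-8 ALLOC][9-9 FREE][10-25 ALLOC][26-52 FREE]
Free blocks: [1 27] total_free=28 largest=27 -> 100*(28-27)/28 = 100/28 ≈ 3.571 -> rounds to 4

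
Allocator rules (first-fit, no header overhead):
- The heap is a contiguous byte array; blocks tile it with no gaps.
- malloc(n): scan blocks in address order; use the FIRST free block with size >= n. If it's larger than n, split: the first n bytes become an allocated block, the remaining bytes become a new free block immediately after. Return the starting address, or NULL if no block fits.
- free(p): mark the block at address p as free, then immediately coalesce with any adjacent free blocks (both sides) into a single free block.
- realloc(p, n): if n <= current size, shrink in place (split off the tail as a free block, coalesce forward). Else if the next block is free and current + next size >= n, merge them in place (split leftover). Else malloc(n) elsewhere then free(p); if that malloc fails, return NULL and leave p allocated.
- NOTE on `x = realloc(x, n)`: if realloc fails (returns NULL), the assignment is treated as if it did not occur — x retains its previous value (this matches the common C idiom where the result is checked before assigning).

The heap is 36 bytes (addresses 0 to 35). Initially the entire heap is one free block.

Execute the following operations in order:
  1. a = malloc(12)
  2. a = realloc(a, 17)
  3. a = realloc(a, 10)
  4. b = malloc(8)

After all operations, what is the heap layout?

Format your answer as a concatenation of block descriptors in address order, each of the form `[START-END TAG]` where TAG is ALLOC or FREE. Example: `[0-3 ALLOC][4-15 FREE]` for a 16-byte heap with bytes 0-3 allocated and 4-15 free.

Answer: [0-9 ALLOC][10-17 ALLOC][18-35 FREE]

Derivation:
Op 1: a = malloc(12) -> a = 0; heap: [0-11 ALLOC][12-35 FREE]
Op 2: a = realloc(a, 17) -> a = 0; heap: [0-16 ALLOC][17-35 FREE]
Op 3: a = realloc(a, 10) -> a = 0; heap: [0-9 ALLOC][10-35 FREE]
Op 4: b = malloc(8) -> b = 10; heap: [0-9 ALLOC][10-17 ALLOC][18-35 FREE]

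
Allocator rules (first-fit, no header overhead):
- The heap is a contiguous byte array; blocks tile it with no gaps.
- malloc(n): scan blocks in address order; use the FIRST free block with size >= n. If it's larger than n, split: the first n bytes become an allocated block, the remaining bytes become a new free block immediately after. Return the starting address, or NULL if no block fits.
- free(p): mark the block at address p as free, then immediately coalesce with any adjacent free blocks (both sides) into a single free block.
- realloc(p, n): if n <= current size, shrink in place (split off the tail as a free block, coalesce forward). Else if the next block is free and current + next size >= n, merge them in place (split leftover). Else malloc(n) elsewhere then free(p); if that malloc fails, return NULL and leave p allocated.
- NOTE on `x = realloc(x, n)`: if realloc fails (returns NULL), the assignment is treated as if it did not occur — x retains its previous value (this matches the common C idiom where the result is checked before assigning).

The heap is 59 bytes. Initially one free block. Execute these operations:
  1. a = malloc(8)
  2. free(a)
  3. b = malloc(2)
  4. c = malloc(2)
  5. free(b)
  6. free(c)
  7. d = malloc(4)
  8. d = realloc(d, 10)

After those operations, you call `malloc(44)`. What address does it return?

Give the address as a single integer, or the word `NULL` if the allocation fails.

Op 1: a = malloc(8) -> a = 0; heap: [0-7 ALLOC][8-58 FREE]
Op 2: free(a) -> (freed a); heap: [0-58 FREE]
Op 3: b = malloc(2) -> b = 0; heap: [0-1 ALLOC][2-58 FREE]
Op 4: c = malloc(2) -> c = 2; heap: [0-1 ALLOC][2-3 ALLOC][4-58 FREE]
Op 5: free(b) -> (freed b); heap: [0-1 FREE][2-3 ALLOC][4-58 FREE]
Op 6: free(c) -> (freed c); heap: [0-58 FREE]
Op 7: d = malloc(4) -> d = 0; heap: [0-3 ALLOC][4-58 FREE]
Op 8: d = realloc(d, 10) -> d = 0; heap: [0-9 ALLOC][10-58 FREE]
malloc(44): first-fit scan over [0-9 ALLOC][10-58 FREE] -> 10

Answer: 10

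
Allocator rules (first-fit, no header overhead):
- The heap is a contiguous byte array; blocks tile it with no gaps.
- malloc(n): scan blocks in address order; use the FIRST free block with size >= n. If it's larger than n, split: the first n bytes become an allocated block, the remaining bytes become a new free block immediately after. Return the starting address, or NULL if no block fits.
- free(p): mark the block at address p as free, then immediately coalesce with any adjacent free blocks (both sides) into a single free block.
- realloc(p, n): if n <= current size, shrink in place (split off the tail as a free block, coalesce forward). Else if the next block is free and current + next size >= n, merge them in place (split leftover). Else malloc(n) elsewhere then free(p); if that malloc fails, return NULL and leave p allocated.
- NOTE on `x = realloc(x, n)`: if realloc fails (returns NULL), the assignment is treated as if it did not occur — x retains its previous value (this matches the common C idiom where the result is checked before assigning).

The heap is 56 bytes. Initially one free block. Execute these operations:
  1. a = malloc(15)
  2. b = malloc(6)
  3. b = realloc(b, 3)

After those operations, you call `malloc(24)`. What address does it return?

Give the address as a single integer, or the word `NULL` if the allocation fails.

Op 1: a = malloc(15) -> a = 0; heap: [0-14 ALLOC][15-55 FREE]
Op 2: b = malloc(6) -> b = 15; heap: [0-14 ALLOC][15-20 ALLOC][21-55 FREE]
Op 3: b = realloc(b, 3) -> b = 15; heap: [0-14 ALLOC][15-17 ALLOC][18-55 FREE]
malloc(24): first-fit scan over [0-14 ALLOC][15-17 ALLOC][18-55 FREE] -> 18

Answer: 18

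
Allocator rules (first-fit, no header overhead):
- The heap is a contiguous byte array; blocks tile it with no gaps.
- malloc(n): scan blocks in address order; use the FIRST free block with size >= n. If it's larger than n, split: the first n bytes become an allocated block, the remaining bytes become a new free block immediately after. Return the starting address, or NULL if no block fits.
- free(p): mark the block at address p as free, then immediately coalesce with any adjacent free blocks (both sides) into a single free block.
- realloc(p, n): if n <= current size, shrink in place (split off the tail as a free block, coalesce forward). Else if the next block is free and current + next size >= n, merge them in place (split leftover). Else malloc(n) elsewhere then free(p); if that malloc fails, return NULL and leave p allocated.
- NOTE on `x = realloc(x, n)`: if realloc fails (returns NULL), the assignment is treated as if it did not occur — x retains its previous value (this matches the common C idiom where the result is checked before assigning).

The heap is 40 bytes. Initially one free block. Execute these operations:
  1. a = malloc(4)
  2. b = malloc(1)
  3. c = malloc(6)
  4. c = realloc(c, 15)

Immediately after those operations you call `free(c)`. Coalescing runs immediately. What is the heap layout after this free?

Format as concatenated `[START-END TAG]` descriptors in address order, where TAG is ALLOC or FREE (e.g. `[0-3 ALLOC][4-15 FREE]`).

Answer: [0-3 ALLOC][4-4 ALLOC][5-39 FREE]

Derivation:
Op 1: a = malloc(4) -> a = 0; heap: [0-3 ALLOC][4-39 FREE]
Op 2: b = malloc(1) -> b = 4; heap: [0-3 ALLOC][4-4 ALLOC][5-39 FREE]
Op 3: c = malloc(6) -> c = 5; heap: [0-3 ALLOC][4-4 ALLOC][5-10 ALLOC][11-39 FREE]
Op 4: c = realloc(c, 15) -> c = 5; heap: [0-3 ALLOC][4-4 ALLOC][5-19 ALLOC][20-39 FREE]
free(c): c = 5 -> block [5-19 ALLOC]; mark free, coalesce with adjacent free neighbors -> [0-3 ALLOC][4-4 ALLOC][5-39 FREE]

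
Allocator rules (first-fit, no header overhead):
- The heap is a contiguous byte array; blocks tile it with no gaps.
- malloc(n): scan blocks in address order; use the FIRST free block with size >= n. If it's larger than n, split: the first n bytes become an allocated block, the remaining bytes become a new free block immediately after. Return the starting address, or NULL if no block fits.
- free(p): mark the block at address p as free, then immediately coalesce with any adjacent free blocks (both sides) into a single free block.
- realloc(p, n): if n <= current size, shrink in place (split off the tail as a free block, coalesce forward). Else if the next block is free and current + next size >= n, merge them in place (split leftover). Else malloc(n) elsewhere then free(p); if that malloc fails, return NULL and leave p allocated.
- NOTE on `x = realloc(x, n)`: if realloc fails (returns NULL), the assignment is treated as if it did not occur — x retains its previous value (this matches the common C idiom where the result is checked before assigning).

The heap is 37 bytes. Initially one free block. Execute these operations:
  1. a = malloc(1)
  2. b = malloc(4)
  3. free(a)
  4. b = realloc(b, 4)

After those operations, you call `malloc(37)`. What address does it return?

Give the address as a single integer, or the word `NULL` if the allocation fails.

Answer: NULL

Derivation:
Op 1: a = malloc(1) -> a = 0; heap: [0-0 ALLOC][1-36 FREE]
Op 2: b = malloc(4) -> b = 1; heap: [0-0 ALLOC][1-4 ALLOC][5-36 FREE]
Op 3: free(a) -> (freed a); heap: [0-0 FREE][1-4 ALLOC][5-36 FREE]
Op 4: b = realloc(b, 4) -> b = 1; heap: [0-0 FREE][1-4 ALLOC][5-36 FREE]
malloc(37): first-fit scan over [0-0 FREE][1-4 ALLOC][5-36 FREE] -> NULL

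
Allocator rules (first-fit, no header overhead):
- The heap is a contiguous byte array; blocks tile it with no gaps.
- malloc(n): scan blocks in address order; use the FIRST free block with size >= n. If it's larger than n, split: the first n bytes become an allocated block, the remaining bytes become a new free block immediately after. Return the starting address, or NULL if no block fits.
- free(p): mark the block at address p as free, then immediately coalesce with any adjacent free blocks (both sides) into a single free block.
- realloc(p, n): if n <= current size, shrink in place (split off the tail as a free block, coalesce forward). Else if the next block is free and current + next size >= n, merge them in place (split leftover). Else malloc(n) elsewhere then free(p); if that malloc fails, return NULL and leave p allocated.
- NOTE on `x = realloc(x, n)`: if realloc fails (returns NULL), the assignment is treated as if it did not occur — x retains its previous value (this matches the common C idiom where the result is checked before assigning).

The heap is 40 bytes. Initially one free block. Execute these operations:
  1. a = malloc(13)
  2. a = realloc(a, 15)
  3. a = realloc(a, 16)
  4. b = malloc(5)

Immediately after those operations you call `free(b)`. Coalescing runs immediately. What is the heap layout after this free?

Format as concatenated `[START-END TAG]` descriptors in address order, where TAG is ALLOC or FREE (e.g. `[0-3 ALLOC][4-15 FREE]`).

Answer: [0-15 ALLOC][16-39 FREE]

Derivation:
Op 1: a = malloc(13) -> a = 0; heap: [0-12 ALLOC][13-39 FREE]
Op 2: a = realloc(a, 15) -> a = 0; heap: [0-14 ALLOC][15-39 FREE]
Op 3: a = realloc(a, 16) -> a = 0; heap: [0-15 ALLOC][16-39 FREE]
Op 4: b = malloc(5) -> b = 16; heap: [0-15 ALLOC][16-20 ALLOC][21-39 FREE]
free(b): b = 16 -> block [16-20 ALLOC]; mark free, coalesce with adjacent free neighbors -> [0-15 ALLOC][16-39 FREE]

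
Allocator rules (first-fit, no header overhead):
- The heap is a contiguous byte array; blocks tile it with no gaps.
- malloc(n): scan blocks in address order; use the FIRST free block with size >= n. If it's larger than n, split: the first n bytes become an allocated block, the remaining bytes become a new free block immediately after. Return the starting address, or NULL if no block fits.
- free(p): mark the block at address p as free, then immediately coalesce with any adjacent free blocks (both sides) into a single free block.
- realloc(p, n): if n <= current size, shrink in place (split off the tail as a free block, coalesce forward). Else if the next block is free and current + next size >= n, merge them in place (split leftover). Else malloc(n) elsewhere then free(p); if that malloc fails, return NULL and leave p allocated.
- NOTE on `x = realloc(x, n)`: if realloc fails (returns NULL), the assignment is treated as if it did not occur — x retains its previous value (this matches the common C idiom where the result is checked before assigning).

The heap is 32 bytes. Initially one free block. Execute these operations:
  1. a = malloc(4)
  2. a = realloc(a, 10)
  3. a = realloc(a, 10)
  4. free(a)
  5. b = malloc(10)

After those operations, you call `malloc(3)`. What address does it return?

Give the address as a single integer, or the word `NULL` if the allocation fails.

Op 1: a = malloc(4) -> a = 0; heap: [0-3 ALLOC][4-31 FREE]
Op 2: a = realloc(a, 10) -> a = 0; heap: [0-9 ALLOC][10-31 FREE]
Op 3: a = realloc(a, 10) -> a = 0; heap: [0-9 ALLOC][10-31 FREE]
Op 4: free(a) -> (freed a); heap: [0-31 FREE]
Op 5: b = malloc(10) -> b = 0; heap: [0-9 ALLOC][10-31 FREE]
malloc(3): first-fit scan over [0-9 ALLOC][10-31 FREE] -> 10

Answer: 10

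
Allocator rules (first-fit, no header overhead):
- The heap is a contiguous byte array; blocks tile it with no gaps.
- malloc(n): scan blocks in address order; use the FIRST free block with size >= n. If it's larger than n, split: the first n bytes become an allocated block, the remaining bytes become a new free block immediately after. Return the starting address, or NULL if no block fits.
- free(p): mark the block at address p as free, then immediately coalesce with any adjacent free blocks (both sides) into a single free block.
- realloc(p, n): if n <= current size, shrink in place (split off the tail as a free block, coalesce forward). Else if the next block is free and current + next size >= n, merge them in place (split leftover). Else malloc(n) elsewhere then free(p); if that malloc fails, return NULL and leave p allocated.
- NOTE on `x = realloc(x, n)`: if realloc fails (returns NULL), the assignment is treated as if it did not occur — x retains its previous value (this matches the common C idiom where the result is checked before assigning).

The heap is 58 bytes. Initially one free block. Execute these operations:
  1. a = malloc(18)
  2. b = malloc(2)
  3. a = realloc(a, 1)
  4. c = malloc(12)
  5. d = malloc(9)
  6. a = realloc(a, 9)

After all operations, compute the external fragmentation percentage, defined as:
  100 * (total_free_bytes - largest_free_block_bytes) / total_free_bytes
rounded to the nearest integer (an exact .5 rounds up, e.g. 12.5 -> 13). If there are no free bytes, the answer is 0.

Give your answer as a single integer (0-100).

Op 1: a = malloc(18) -> a = 0; heap: [0-17 ALLOC][18-57 FREE]
Op 2: b = malloc(2) -> b = 18; heap: [0-17 ALLOC][18-19 ALLOC][20-57 FREE]
Op 3: a = realloc(a, 1) -> a = 0; heap: [0-0 ALLOC][1-17 FREE][18-19 ALLOC][20-57 FREE]
Op 4: c = malloc(12) -> c = 1; heap: [0-0 ALLOC][1-12 ALLOC][13-17 FREE][18-19 ALLOC][20-57 FREE]
Op 5: d = malloc(9) -> d = 20; heap: [0-0 ALLOC][1-12 ALLOC][13-17 FREE][18-19 ALLOC][20-28 ALLOC][29-57 FREE]
Op 6: a = realloc(a, 9) -> a = 29; heap: [0-0 FREE][1-12 ALLOC][13-17 FREE][18-19 ALLOC][20-28 ALLOC][29-37 ALLOC][38-57 FREE]
Free blocks: [1 5 20] total_free=26 largest=20 -> 100*(26-20)/26 = 600/26 ≈ 23.077 -> rounds to 23

Answer: 23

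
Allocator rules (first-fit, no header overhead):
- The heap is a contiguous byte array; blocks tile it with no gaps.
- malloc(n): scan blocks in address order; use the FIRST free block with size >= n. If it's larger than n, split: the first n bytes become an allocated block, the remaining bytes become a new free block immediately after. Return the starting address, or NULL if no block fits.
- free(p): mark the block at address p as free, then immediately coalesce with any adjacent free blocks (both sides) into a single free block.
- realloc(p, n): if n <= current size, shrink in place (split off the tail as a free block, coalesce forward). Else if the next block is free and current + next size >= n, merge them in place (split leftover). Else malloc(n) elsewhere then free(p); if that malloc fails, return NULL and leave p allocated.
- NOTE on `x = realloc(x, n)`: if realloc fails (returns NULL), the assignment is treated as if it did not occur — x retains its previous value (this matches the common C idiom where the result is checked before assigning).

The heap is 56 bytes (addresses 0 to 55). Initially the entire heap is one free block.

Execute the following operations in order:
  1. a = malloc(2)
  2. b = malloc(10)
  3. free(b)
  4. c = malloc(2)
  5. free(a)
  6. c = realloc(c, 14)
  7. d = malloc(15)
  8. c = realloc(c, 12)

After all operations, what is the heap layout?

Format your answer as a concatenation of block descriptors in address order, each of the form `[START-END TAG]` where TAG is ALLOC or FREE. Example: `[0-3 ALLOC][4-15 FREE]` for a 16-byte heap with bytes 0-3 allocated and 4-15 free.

Answer: [0-1 FREE][2-13 ALLOC][14-15 FREE][16-30 ALLOC][31-55 FREE]

Derivation:
Op 1: a = malloc(2) -> a = 0; heap: [0-1 ALLOC][2-55 FREE]
Op 2: b = malloc(10) -> b = 2; heap: [0-1 ALLOC][2-11 ALLOC][12-55 FREE]
Op 3: free(b) -> (freed b); heap: [0-1 ALLOC][2-55 FREE]
Op 4: c = malloc(2) -> c = 2; heap: [0-1 ALLOC][2-3 ALLOC][4-55 FREE]
Op 5: free(a) -> (freed a); heap: [0-1 FREE][2-3 ALLOC][4-55 FREE]
Op 6: c = realloc(c, 14) -> c = 2; heap: [0-1 FREE][2-15 ALLOC][16-55 FREE]
Op 7: d = malloc(15) -> d = 16; heap: [0-1 FREE][2-15 ALLOC][16-30 ALLOC][31-55 FREE]
Op 8: c = realloc(c, 12) -> c = 2; heap: [0-1 FREE][2-13 ALLOC][14-15 FREE][16-30 ALLOC][31-55 FREE]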